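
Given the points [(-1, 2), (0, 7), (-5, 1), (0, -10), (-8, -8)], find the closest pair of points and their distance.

Computing all pairwise distances among 5 points:

d((-1, 2), (0, 7)) = 5.099
d((-1, 2), (-5, 1)) = 4.1231 <-- minimum
d((-1, 2), (0, -10)) = 12.0416
d((-1, 2), (-8, -8)) = 12.2066
d((0, 7), (-5, 1)) = 7.8102
d((0, 7), (0, -10)) = 17.0
d((0, 7), (-8, -8)) = 17.0
d((-5, 1), (0, -10)) = 12.083
d((-5, 1), (-8, -8)) = 9.4868
d((0, -10), (-8, -8)) = 8.2462

Closest pair: (-1, 2) and (-5, 1) with distance 4.1231

The closest pair is (-1, 2) and (-5, 1) with Euclidean distance 4.1231. For 5 points, brute-force pairwise comparison is shown above. For large n, the divide-and-conquer algorithm (sort by x, recurse on halves, check the dividing strip) achieves O(n log n).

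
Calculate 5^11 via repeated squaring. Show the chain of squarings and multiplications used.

Computing 5^11 by squaring (build up from 5^1; each line after the first costs one multiplication):

5^1 = 5
5^2 = (5^1)^2 = 5^2 = 25
5^4 = (5^2)^2 = 25^2 = 625
5^5 = 5 * 5^4 = 5 * 625 = 3125
5^10 = (5^5)^2 = 3125^2 = 9765625
5^11 = 5 * 5^10 = 5 * 9765625 = 48828125

Result: 48828125
Multiplications needed: 5 (5 lines after 5^1)

5^11 = 48828125. Using exponentiation by squaring, this requires 5 multiplications. The key idea: if the exponent is even, square the half-power; if odd, multiply by the base once.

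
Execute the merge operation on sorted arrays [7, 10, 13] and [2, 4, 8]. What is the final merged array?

Merging process:

Compare 7 vs 2: take 2 from right. Merged: [2]
Compare 7 vs 4: take 4 from right. Merged: [2, 4]
Compare 7 vs 8: take 7 from left. Merged: [2, 4, 7]
Compare 10 vs 8: take 8 from right. Merged: [2, 4, 7, 8]
Append remaining from left: [10, 13]. Merged: [2, 4, 7, 8, 10, 13]

Final merged array: [2, 4, 7, 8, 10, 13]
Total comparisons: 4

The merged array is [2, 4, 7, 8, 10, 13], requiring 4 comparisons. The merge step runs in O(n) time where n is the total number of elements.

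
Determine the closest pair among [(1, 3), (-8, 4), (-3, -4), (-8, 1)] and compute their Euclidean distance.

Computing all pairwise distances among 4 points:

d((1, 3), (-8, 4)) = 9.0554
d((1, 3), (-3, -4)) = 8.0623
d((1, 3), (-8, 1)) = 9.2195
d((-8, 4), (-3, -4)) = 9.434
d((-8, 4), (-8, 1)) = 3.0 <-- minimum
d((-3, -4), (-8, 1)) = 7.0711

Closest pair: (-8, 4) and (-8, 1) with distance 3.0

The closest pair is (-8, 4) and (-8, 1) with Euclidean distance 3.0. For 4 points, brute-force pairwise comparison is shown above. For large n, the divide-and-conquer algorithm (sort by x, recurse on halves, check the dividing strip) achieves O(n log n).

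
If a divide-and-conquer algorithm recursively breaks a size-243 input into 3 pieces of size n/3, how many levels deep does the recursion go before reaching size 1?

For divide and conquer with division factor 3:

Problem sizes at each level:
Level 0: 243
Level 1: 81
Level 2: 27
Level 3: 9
Level 4: 3
Level 5: 1

The root is level 0 and the size-1 base case is level 5 (the tree spans levels 0 through 5, i.e. 6 levels counting the root), so the depth is the number of divisions: log_3(243) = 5

The recursion tree depth is log_3(243) = 5. At each level, the problem size is divided by 3, so it takes 5 divisions to reduce to a base case of size 1. The algorithm makes 3 recursive calls at each level.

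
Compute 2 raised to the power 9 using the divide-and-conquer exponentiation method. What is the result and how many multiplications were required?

Computing 2^9 by squaring (build up from 2^1; each line after the first costs one multiplication):

2^1 = 2
2^2 = (2^1)^2 = 2^2 = 4
2^4 = (2^2)^2 = 4^2 = 16
2^8 = (2^4)^2 = 16^2 = 256
2^9 = 2 * 2^8 = 2 * 256 = 512

Result: 512
Multiplications needed: 4 (4 lines after 2^1)

2^9 = 512. Using exponentiation by squaring, this requires 4 multiplications. The key idea: if the exponent is even, square the half-power; if odd, multiply by the base once.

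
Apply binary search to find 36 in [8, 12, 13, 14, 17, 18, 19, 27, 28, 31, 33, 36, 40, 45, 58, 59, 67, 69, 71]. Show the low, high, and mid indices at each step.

Binary search for 36 in [8, 12, 13, 14, 17, 18, 19, 27, 28, 31, 33, 36, 40, 45, 58, 59, 67, 69, 71]:

lo=0, hi=18, mid=9, arr[mid]=31 -> 31 < 36, search right half
lo=10, hi=18, mid=14, arr[mid]=58 -> 58 > 36, search left half
lo=10, hi=13, mid=11, arr[mid]=36 -> Found target at index 11!

Binary search finds 36 at index 11 after 3 comparisons. The search repeatedly halves the search space by comparing with the middle element.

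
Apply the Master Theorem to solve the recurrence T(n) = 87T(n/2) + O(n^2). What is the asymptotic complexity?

Master Theorem for T(n) = 87T(n/2) + O(n^2):

a = 87, b = 2, c = 2
log_b(a) = log_2(87) = 6.4429

Case 1: c = 2 < log_2(87) = 6.4429
T(n) = O(n^(log_2 87))

For T(n) = 87T(n/2) + O(n^2): log_2(87) = 6.4429. This is Case 1 of the Master Theorem (c < log_b(a), work dominated by leaves), giving O(n^(log_2 87)).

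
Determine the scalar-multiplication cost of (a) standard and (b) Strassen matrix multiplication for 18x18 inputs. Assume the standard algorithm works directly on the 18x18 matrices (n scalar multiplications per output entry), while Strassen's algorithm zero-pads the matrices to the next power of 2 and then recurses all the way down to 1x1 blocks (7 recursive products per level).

Matrix multiplication for 18x18 matrices:

Strassen's algorithm requires power-of-2 dimensions. Pad 18x18 to 32x32 (next power of 2).

Standard algorithm: 18^3 = 5832 multiplications
Strassen's algorithm: 7^(log2(32)) = 7^5 = 16807 multiplications
Difference: 5832 - 16807 = -10975 (Strassen uses MORE here due to padding overhead — for small or just-over-power-of-2 n, padding can outweigh the per-level savings)

Standard: 5832 multiplications (18^3). Strassen: 16807 multiplications (7^5, after padding to 32x32). Strassen reduces 8 recursive multiplications to 7 at each level.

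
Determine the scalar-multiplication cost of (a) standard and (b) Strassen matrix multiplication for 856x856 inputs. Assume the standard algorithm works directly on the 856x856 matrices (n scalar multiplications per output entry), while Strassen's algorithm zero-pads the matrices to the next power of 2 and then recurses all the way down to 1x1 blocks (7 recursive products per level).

Matrix multiplication for 856x856 matrices:

Strassen's algorithm requires power-of-2 dimensions. Pad 856x856 to 1024x1024 (next power of 2).

Standard algorithm: 856^3 = 627222016 multiplications
Strassen's algorithm: 7^(log2(1024)) = 7^10 = 282475249 multiplications
Savings: 627222016 - 282475249 = 344746767 multiplications

Standard: 627222016 multiplications (856^3). Strassen: 282475249 multiplications (7^10, after padding to 1024x1024). Strassen reduces 8 recursive multiplications to 7 at each level.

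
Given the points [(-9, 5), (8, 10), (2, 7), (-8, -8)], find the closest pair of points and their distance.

Computing all pairwise distances among 4 points:

d((-9, 5), (8, 10)) = 17.72
d((-9, 5), (2, 7)) = 11.1803
d((-9, 5), (-8, -8)) = 13.0384
d((8, 10), (2, 7)) = 6.7082 <-- minimum
d((8, 10), (-8, -8)) = 24.0832
d((2, 7), (-8, -8)) = 18.0278

Closest pair: (8, 10) and (2, 7) with distance 6.7082

The closest pair is (8, 10) and (2, 7) with Euclidean distance 6.7082. For 4 points, brute-force pairwise comparison is shown above. For large n, the divide-and-conquer algorithm (sort by x, recurse on halves, check the dividing strip) achieves O(n log n).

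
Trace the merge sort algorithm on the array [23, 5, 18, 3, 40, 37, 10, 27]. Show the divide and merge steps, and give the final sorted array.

Merge sort trace:

Split: [23, 5, 18, 3, 40, 37, 10, 27] -> [23, 5, 18, 3] and [40, 37, 10, 27]
  Split: [23, 5, 18, 3] -> [23, 5] and [18, 3]
    Split: [23, 5] -> [23] and [5]
    Merge: [23] + [5] -> [5, 23]
    Split: [18, 3] -> [18] and [3]
    Merge: [18] + [3] -> [3, 18]
  Merge: [5, 23] + [3, 18] -> [3, 5, 18, 23]
  Split: [40, 37, 10, 27] -> [40, 37] and [10, 27]
    Split: [40, 37] -> [40] and [37]
    Merge: [40] + [37] -> [37, 40]
    Split: [10, 27] -> [10] and [27]
    Merge: [10] + [27] -> [10, 27]
  Merge: [37, 40] + [10, 27] -> [10, 27, 37, 40]
Merge: [3, 5, 18, 23] + [10, 27, 37, 40] -> [3, 5, 10, 18, 23, 27, 37, 40]

Final sorted array: [3, 5, 10, 18, 23, 27, 37, 40]

The merge sort proceeds by recursively splitting the array and merging sorted halves.
After all merges, the sorted array is [3, 5, 10, 18, 23, 27, 37, 40].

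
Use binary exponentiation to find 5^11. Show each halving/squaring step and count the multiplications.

Computing 5^11 by squaring (build up from 5^1; each line after the first costs one multiplication):

5^1 = 5
5^2 = (5^1)^2 = 5^2 = 25
5^4 = (5^2)^2 = 25^2 = 625
5^5 = 5 * 5^4 = 5 * 625 = 3125
5^10 = (5^5)^2 = 3125^2 = 9765625
5^11 = 5 * 5^10 = 5 * 9765625 = 48828125

Result: 48828125
Multiplications needed: 5 (5 lines after 5^1)

5^11 = 48828125. Using exponentiation by squaring, this requires 5 multiplications. The key idea: if the exponent is even, square the half-power; if odd, multiply by the base once.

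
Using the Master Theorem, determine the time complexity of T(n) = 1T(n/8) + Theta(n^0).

Master Theorem for T(n) = 1T(n/8) + O(n^0):

a = 1, b = 8, c = 0
log_b(a) = log_8(1) = 0.0000

Case 2: c = 0 = log_8(1) = 0.0000
T(n) = O(n^0 log n) = O(log n)

For T(n) = 1T(n/8) + O(n^0): log_8(1) = 0.0000. This is Case 2 of the Master Theorem (c = log_b(a), equal work at all levels), giving O(log n).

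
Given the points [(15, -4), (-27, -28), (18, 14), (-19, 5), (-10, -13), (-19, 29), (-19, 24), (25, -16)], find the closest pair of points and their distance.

Computing all pairwise distances among 8 points:

d((15, -4), (-27, -28)) = 48.3735
d((15, -4), (18, 14)) = 18.2483
d((15, -4), (-19, 5)) = 35.171
d((15, -4), (-10, -13)) = 26.5707
d((15, -4), (-19, 29)) = 47.3814
d((15, -4), (-19, 24)) = 44.0454
d((15, -4), (25, -16)) = 15.6205
d((-27, -28), (18, 14)) = 61.5549
d((-27, -28), (-19, 5)) = 33.9559
d((-27, -28), (-10, -13)) = 22.6716
d((-27, -28), (-19, 29)) = 57.5587
d((-27, -28), (-19, 24)) = 52.6118
d((-27, -28), (25, -16)) = 53.3667
d((18, 14), (-19, 5)) = 38.0789
d((18, 14), (-10, -13)) = 38.8973
d((18, 14), (-19, 29)) = 39.9249
d((18, 14), (-19, 24)) = 38.3275
d((18, 14), (25, -16)) = 30.8058
d((-19, 5), (-10, -13)) = 20.1246
d((-19, 5), (-19, 29)) = 24.0
d((-19, 5), (-19, 24)) = 19.0
d((-19, 5), (25, -16)) = 48.7545
d((-10, -13), (-19, 29)) = 42.9535
d((-10, -13), (-19, 24)) = 38.0789
d((-10, -13), (25, -16)) = 35.1283
d((-19, 29), (-19, 24)) = 5.0 <-- minimum
d((-19, 29), (25, -16)) = 62.9365
d((-19, 24), (25, -16)) = 59.4643

Closest pair: (-19, 29) and (-19, 24) with distance 5.0

The closest pair is (-19, 29) and (-19, 24) with Euclidean distance 5.0. For 8 points, brute-force pairwise comparison is shown above. For large n, the divide-and-conquer algorithm (sort by x, recurse on halves, check the dividing strip) achieves O(n log n).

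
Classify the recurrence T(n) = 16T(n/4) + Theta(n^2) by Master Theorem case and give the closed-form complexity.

Master Theorem for T(n) = 16T(n/4) + O(n^2):

a = 16, b = 4, c = 2
log_b(a) = log_4(16) = 2.0000

Case 2: c = 2 = log_4(16) = 2.0000
T(n) = O(n^2 log n) = O(n^2 log n)

For T(n) = 16T(n/4) + O(n^2): log_4(16) = 2.0000. This is Case 2 of the Master Theorem (c = log_b(a), equal work at all levels), giving O(n^2 log n).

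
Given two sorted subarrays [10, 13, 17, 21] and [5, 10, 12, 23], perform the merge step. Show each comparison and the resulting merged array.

Merging process:

Compare 10 vs 5: take 5 from right. Merged: [5]
Compare 10 vs 10: take 10 from left. Merged: [5, 10]
Compare 13 vs 10: take 10 from right. Merged: [5, 10, 10]
Compare 13 vs 12: take 12 from right. Merged: [5, 10, 10, 12]
Compare 13 vs 23: take 13 from left. Merged: [5, 10, 10, 12, 13]
Compare 17 vs 23: take 17 from left. Merged: [5, 10, 10, 12, 13, 17]
Compare 21 vs 23: take 21 from left. Merged: [5, 10, 10, 12, 13, 17, 21]
Append remaining from right: [23]. Merged: [5, 10, 10, 12, 13, 17, 21, 23]

Final merged array: [5, 10, 10, 12, 13, 17, 21, 23]
Total comparisons: 7

The merged array is [5, 10, 10, 12, 13, 17, 21, 23], requiring 7 comparisons. The merge step runs in O(n) time where n is the total number of elements.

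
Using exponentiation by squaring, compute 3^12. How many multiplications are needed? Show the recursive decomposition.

Computing 3^12 by squaring (build up from 3^1; each line after the first costs one multiplication):

3^1 = 3
3^2 = (3^1)^2 = 3^2 = 9
3^3 = 3 * 3^2 = 3 * 9 = 27
3^6 = (3^3)^2 = 27^2 = 729
3^12 = (3^6)^2 = 729^2 = 531441

Result: 531441
Multiplications needed: 4 (4 lines after 3^1)

3^12 = 531441. Using exponentiation by squaring, this requires 4 multiplications. The key idea: if the exponent is even, square the half-power; if odd, multiply by the base once.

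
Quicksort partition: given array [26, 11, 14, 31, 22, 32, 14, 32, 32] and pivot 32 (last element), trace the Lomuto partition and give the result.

Lomuto partition with pivot = 32:

Initial array: [26, 11, 14, 31, 22, 32, 14, 32, 32]

arr[0]=26 <= 32: swap with position 0, array becomes [26, 11, 14, 31, 22, 32, 14, 32, 32]
arr[1]=11 <= 32: swap with position 1, array becomes [26, 11, 14, 31, 22, 32, 14, 32, 32]
arr[2]=14 <= 32: swap with position 2, array becomes [26, 11, 14, 31, 22, 32, 14, 32, 32]
arr[3]=31 <= 32: swap with position 3, array becomes [26, 11, 14, 31, 22, 32, 14, 32, 32]
arr[4]=22 <= 32: swap with position 4, array becomes [26, 11, 14, 31, 22, 32, 14, 32, 32]
arr[5]=32 <= 32: swap with position 5, array becomes [26, 11, 14, 31, 22, 32, 14, 32, 32]
arr[6]=14 <= 32: swap with position 6, array becomes [26, 11, 14, 31, 22, 32, 14, 32, 32]
arr[7]=32 <= 32: swap with position 7, array becomes [26, 11, 14, 31, 22, 32, 14, 32, 32]

Place pivot at position 8: [26, 11, 14, 31, 22, 32, 14, 32, 32]
Pivot position: 8

After partitioning with pivot 32, the array becomes [26, 11, 14, 31, 22, 32, 14, 32, 32]. The pivot is placed at index 8. All elements to the left of the pivot are <= 32, and all elements to the right are > 32.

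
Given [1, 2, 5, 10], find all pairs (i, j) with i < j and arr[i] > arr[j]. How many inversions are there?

Finding inversions in [1, 2, 5, 10]:


Total inversions: 0

The array has 0 inversions. It is already sorted.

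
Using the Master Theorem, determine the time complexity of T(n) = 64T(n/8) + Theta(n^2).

Master Theorem for T(n) = 64T(n/8) + O(n^2):

a = 64, b = 8, c = 2
log_b(a) = log_8(64) = 2.0000

Case 2: c = 2 = log_8(64) = 2.0000
T(n) = O(n^2 log n) = O(n^2 log n)

For T(n) = 64T(n/8) + O(n^2): log_8(64) = 2.0000. This is Case 2 of the Master Theorem (c = log_b(a), equal work at all levels), giving O(n^2 log n).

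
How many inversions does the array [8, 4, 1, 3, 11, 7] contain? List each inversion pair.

Finding inversions in [8, 4, 1, 3, 11, 7]:

(0, 1): arr[0]=8 > arr[1]=4
(0, 2): arr[0]=8 > arr[2]=1
(0, 3): arr[0]=8 > arr[3]=3
(0, 5): arr[0]=8 > arr[5]=7
(1, 2): arr[1]=4 > arr[2]=1
(1, 3): arr[1]=4 > arr[3]=3
(4, 5): arr[4]=11 > arr[5]=7

Total inversions: 7

The array has 7 inversion(s): (0,1), (0,2), (0,3), (0,5), (1,2), (1,3), (4,5). Each pair (i,j) satisfies i < j and arr[i] > arr[j].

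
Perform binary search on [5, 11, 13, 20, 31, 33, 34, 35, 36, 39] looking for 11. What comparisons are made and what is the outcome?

Binary search for 11 in [5, 11, 13, 20, 31, 33, 34, 35, 36, 39]:

lo=0, hi=9, mid=4, arr[mid]=31 -> 31 > 11, search left half
lo=0, hi=3, mid=1, arr[mid]=11 -> Found target at index 1!

Binary search finds 11 at index 1 after 2 comparisons. The search repeatedly halves the search space by comparing with the middle element.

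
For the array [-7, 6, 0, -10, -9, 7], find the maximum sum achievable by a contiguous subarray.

Using Kadane's algorithm on [-7, 6, 0, -10, -9, 7]:

Scanning through the array:
Position 1 (value 6): max_ending_here = 6, max_so_far = 6
Position 2 (value 0): max_ending_here = 6, max_so_far = 6
Position 3 (value -10): max_ending_here = -4, max_so_far = 6
Position 4 (value -9): max_ending_here = -9, max_so_far = 6
Position 5 (value 7): max_ending_here = 7, max_so_far = 7

Maximum subarray: [7]
Maximum sum: 7

The maximum subarray is [7] with sum 7. This subarray runs from index 5 to index 5.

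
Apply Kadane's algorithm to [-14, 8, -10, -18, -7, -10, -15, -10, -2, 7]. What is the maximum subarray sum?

Using Kadane's algorithm on [-14, 8, -10, -18, -7, -10, -15, -10, -2, 7]:

Scanning through the array:
Position 1 (value 8): max_ending_here = 8, max_so_far = 8
Position 2 (value -10): max_ending_here = -2, max_so_far = 8
Position 3 (value -18): max_ending_here = -18, max_so_far = 8
Position 4 (value -7): max_ending_here = -7, max_so_far = 8
Position 5 (value -10): max_ending_here = -10, max_so_far = 8
Position 6 (value -15): max_ending_here = -15, max_so_far = 8
Position 7 (value -10): max_ending_here = -10, max_so_far = 8
Position 8 (value -2): max_ending_here = -2, max_so_far = 8
Position 9 (value 7): max_ending_here = 7, max_so_far = 8

Maximum subarray: [8]
Maximum sum: 8

The maximum subarray is [8] with sum 8. This subarray runs from index 1 to index 1.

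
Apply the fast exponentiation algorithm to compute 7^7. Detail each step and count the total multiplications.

Computing 7^7 by squaring (build up from 7^1; each line after the first costs one multiplication):

7^1 = 7
7^2 = (7^1)^2 = 7^2 = 49
7^3 = 7 * 7^2 = 7 * 49 = 343
7^6 = (7^3)^2 = 343^2 = 117649
7^7 = 7 * 7^6 = 7 * 117649 = 823543

Result: 823543
Multiplications needed: 4 (4 lines after 7^1)

7^7 = 823543. Using exponentiation by squaring, this requires 4 multiplications. The key idea: if the exponent is even, square the half-power; if odd, multiply by the base once.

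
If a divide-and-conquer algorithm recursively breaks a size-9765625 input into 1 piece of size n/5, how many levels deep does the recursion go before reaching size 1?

For divide and conquer with division factor 5:

Problem sizes at each level:
Level 0: 9765625
Level 1: 1953125
Level 2: 390625
Level 3: 78125
Level 4: 15625
Level 5: 3125
Level 6: 625
Level 7: 125
Level 8: 25
Level 9: 5
Level 10: 1

The root is level 0 and the size-1 base case is level 10 (the tree spans levels 0 through 10, i.e. 11 levels counting the root), so the depth is the number of divisions: log_5(9765625) = 10

The recursion tree depth is log_5(9765625) = 10. At each level, the problem size is divided by 5, so it takes 10 divisions to reduce to a base case of size 1. The algorithm makes 1 recursive call at each level.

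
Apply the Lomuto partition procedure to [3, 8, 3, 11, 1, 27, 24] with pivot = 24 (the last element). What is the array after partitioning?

Lomuto partition with pivot = 24:

Initial array: [3, 8, 3, 11, 1, 27, 24]

arr[0]=3 <= 24: swap with position 0, array becomes [3, 8, 3, 11, 1, 27, 24]
arr[1]=8 <= 24: swap with position 1, array becomes [3, 8, 3, 11, 1, 27, 24]
arr[2]=3 <= 24: swap with position 2, array becomes [3, 8, 3, 11, 1, 27, 24]
arr[3]=11 <= 24: swap with position 3, array becomes [3, 8, 3, 11, 1, 27, 24]
arr[4]=1 <= 24: swap with position 4, array becomes [3, 8, 3, 11, 1, 27, 24]
arr[5]=27 > 24: no swap

Place pivot at position 5: [3, 8, 3, 11, 1, 24, 27]
Pivot position: 5

After partitioning with pivot 24, the array becomes [3, 8, 3, 11, 1, 24, 27]. The pivot is placed at index 5. All elements to the left of the pivot are <= 24, and all elements to the right are > 24.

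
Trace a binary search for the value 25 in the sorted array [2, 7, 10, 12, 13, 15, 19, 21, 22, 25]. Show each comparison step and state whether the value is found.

Binary search for 25 in [2, 7, 10, 12, 13, 15, 19, 21, 22, 25]:

lo=0, hi=9, mid=4, arr[mid]=13 -> 13 < 25, search right half
lo=5, hi=9, mid=7, arr[mid]=21 -> 21 < 25, search right half
lo=8, hi=9, mid=8, arr[mid]=22 -> 22 < 25, search right half
lo=9, hi=9, mid=9, arr[mid]=25 -> Found target at index 9!

Binary search finds 25 at index 9 after 4 comparisons. The search repeatedly halves the search space by comparing with the middle element.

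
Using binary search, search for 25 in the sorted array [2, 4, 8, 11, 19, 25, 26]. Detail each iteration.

Binary search for 25 in [2, 4, 8, 11, 19, 25, 26]:

lo=0, hi=6, mid=3, arr[mid]=11 -> 11 < 25, search right half
lo=4, hi=6, mid=5, arr[mid]=25 -> Found target at index 5!

Binary search finds 25 at index 5 after 2 comparisons. The search repeatedly halves the search space by comparing with the middle element.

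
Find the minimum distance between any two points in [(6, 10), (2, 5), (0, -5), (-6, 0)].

Computing all pairwise distances among 4 points:

d((6, 10), (2, 5)) = 6.4031 <-- minimum
d((6, 10), (0, -5)) = 16.1555
d((6, 10), (-6, 0)) = 15.6205
d((2, 5), (0, -5)) = 10.198
d((2, 5), (-6, 0)) = 9.434
d((0, -5), (-6, 0)) = 7.8102

Closest pair: (6, 10) and (2, 5) with distance 6.4031

The closest pair is (6, 10) and (2, 5) with Euclidean distance 6.4031. For 4 points, brute-force pairwise comparison is shown above. For large n, the divide-and-conquer algorithm (sort by x, recurse on halves, check the dividing strip) achieves O(n log n).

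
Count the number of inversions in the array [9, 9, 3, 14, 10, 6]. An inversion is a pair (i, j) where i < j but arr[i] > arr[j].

Finding inversions in [9, 9, 3, 14, 10, 6]:

(0, 2): arr[0]=9 > arr[2]=3
(0, 5): arr[0]=9 > arr[5]=6
(1, 2): arr[1]=9 > arr[2]=3
(1, 5): arr[1]=9 > arr[5]=6
(3, 4): arr[3]=14 > arr[4]=10
(3, 5): arr[3]=14 > arr[5]=6
(4, 5): arr[4]=10 > arr[5]=6

Total inversions: 7

The array has 7 inversion(s): (0,2), (0,5), (1,2), (1,5), (3,4), (3,5), (4,5). Each pair (i,j) satisfies i < j and arr[i] > arr[j].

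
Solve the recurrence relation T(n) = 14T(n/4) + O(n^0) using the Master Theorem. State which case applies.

Master Theorem for T(n) = 14T(n/4) + O(n^0):

a = 14, b = 4, c = 0
log_b(a) = log_4(14) = 1.9037

Case 1: c = 0 < log_4(14) = 1.9037
T(n) = O(n^(log_4 14))

For T(n) = 14T(n/4) + O(n^0): log_4(14) = 1.9037. This is Case 1 of the Master Theorem (c < log_b(a), work dominated by leaves), giving O(n^(log_4 14)).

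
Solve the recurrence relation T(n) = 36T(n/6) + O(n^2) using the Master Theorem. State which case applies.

Master Theorem for T(n) = 36T(n/6) + O(n^2):

a = 36, b = 6, c = 2
log_b(a) = log_6(36) = 2.0000

Case 2: c = 2 = log_6(36) = 2.0000
T(n) = O(n^2 log n) = O(n^2 log n)

For T(n) = 36T(n/6) + O(n^2): log_6(36) = 2.0000. This is Case 2 of the Master Theorem (c = log_b(a), equal work at all levels), giving O(n^2 log n).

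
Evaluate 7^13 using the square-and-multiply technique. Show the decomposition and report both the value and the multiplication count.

Computing 7^13 by squaring (build up from 7^1; each line after the first costs one multiplication):

7^1 = 7
7^2 = (7^1)^2 = 7^2 = 49
7^3 = 7 * 7^2 = 7 * 49 = 343
7^6 = (7^3)^2 = 343^2 = 117649
7^12 = (7^6)^2 = 117649^2 = 13841287201
7^13 = 7 * 7^12 = 7 * 13841287201 = 96889010407

Result: 96889010407
Multiplications needed: 5 (5 lines after 7^1)

7^13 = 96889010407. Using exponentiation by squaring, this requires 5 multiplications. The key idea: if the exponent is even, square the half-power; if odd, multiply by the base once.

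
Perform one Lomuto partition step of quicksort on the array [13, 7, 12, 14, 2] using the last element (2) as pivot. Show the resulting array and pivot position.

Lomuto partition with pivot = 2:

Initial array: [13, 7, 12, 14, 2]

arr[0]=13 > 2: no swap
arr[1]=7 > 2: no swap
arr[2]=12 > 2: no swap
arr[3]=14 > 2: no swap

Place pivot at position 0: [2, 7, 12, 14, 13]
Pivot position: 0

After partitioning with pivot 2, the array becomes [2, 7, 12, 14, 13]. The pivot is placed at index 0. All elements to the left of the pivot are <= 2, and all elements to the right are > 2.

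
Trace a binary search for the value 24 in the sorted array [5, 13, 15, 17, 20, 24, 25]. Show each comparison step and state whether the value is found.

Binary search for 24 in [5, 13, 15, 17, 20, 24, 25]:

lo=0, hi=6, mid=3, arr[mid]=17 -> 17 < 24, search right half
lo=4, hi=6, mid=5, arr[mid]=24 -> Found target at index 5!

Binary search finds 24 at index 5 after 2 comparisons. The search repeatedly halves the search space by comparing with the middle element.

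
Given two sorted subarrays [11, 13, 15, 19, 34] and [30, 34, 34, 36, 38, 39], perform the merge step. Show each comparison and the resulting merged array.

Merging process:

Compare 11 vs 30: take 11 from left. Merged: [11]
Compare 13 vs 30: take 13 from left. Merged: [11, 13]
Compare 15 vs 30: take 15 from left. Merged: [11, 13, 15]
Compare 19 vs 30: take 19 from left. Merged: [11, 13, 15, 19]
Compare 34 vs 30: take 30 from right. Merged: [11, 13, 15, 19, 30]
Compare 34 vs 34: take 34 from left. Merged: [11, 13, 15, 19, 30, 34]
Append remaining from right: [34, 34, 36, 38, 39]. Merged: [11, 13, 15, 19, 30, 34, 34, 34, 36, 38, 39]

Final merged array: [11, 13, 15, 19, 30, 34, 34, 34, 36, 38, 39]
Total comparisons: 6

The merged array is [11, 13, 15, 19, 30, 34, 34, 34, 36, 38, 39], requiring 6 comparisons. The merge step runs in O(n) time where n is the total number of elements.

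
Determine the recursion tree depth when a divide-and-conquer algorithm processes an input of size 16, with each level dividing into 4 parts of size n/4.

For divide and conquer with division factor 4:

Problem sizes at each level:
Level 0: 16
Level 1: 4
Level 2: 1

The root is level 0 and the size-1 base case is level 2 (the tree spans levels 0 through 2, i.e. 3 levels counting the root), so the depth is the number of divisions: log_4(16) = 2

The recursion tree depth is log_4(16) = 2. At each level, the problem size is divided by 4, so it takes 2 divisions to reduce to a base case of size 1. The algorithm makes 4 recursive calls at each level.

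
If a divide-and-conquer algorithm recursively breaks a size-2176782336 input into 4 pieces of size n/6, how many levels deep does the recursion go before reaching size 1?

For divide and conquer with division factor 6:

Problem sizes at each level:
Level 0: 2176782336
Level 1: 362797056
Level 2: 60466176
Level 3: 10077696
Level 4: 1679616
Level 5: 279936
Level 6: 46656
Level 7: 7776
Level 8: 1296
Level 9: 216
Level 10: 36
Level 11: 6
Level 12: 1

The root is level 0 and the size-1 base case is level 12 (the tree spans levels 0 through 12, i.e. 13 levels counting the root), so the depth is the number of divisions: log_6(2176782336) = 12

The recursion tree depth is log_6(2176782336) = 12. At each level, the problem size is divided by 6, so it takes 12 divisions to reduce to a base case of size 1. The algorithm makes 4 recursive calls at each level.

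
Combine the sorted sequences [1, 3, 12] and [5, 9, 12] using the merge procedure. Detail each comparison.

Merging process:

Compare 1 vs 5: take 1 from left. Merged: [1]
Compare 3 vs 5: take 3 from left. Merged: [1, 3]
Compare 12 vs 5: take 5 from right. Merged: [1, 3, 5]
Compare 12 vs 9: take 9 from right. Merged: [1, 3, 5, 9]
Compare 12 vs 12: take 12 from left. Merged: [1, 3, 5, 9, 12]
Append remaining from right: [12]. Merged: [1, 3, 5, 9, 12, 12]

Final merged array: [1, 3, 5, 9, 12, 12]
Total comparisons: 5

The merged array is [1, 3, 5, 9, 12, 12], requiring 5 comparisons. The merge step runs in O(n) time where n is the total number of elements.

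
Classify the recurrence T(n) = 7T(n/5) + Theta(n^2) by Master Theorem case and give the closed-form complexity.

Master Theorem for T(n) = 7T(n/5) + O(n^2):

a = 7, b = 5, c = 2
log_b(a) = log_5(7) = 1.2091

Case 3: c = 2 > log_5(7) = 1.2091
T(n) = O(n^2) = O(n^2)

For T(n) = 7T(n/5) + O(n^2): log_5(7) = 1.2091. This is Case 3 of the Master Theorem (c > log_b(a), work dominated by root), giving O(n^2).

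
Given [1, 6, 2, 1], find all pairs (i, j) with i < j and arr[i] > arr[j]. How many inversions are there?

Finding inversions in [1, 6, 2, 1]:

(1, 2): arr[1]=6 > arr[2]=2
(1, 3): arr[1]=6 > arr[3]=1
(2, 3): arr[2]=2 > arr[3]=1

Total inversions: 3

The array has 3 inversion(s): (1,2), (1,3), (2,3). Each pair (i,j) satisfies i < j and arr[i] > arr[j].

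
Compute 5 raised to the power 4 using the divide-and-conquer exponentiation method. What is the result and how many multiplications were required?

Computing 5^4 by squaring (build up from 5^1; each line after the first costs one multiplication):

5^1 = 5
5^2 = (5^1)^2 = 5^2 = 25
5^4 = (5^2)^2 = 25^2 = 625

Result: 625
Multiplications needed: 2 (2 lines after 5^1)

5^4 = 625. Using exponentiation by squaring, this requires 2 multiplications. The key idea: if the exponent is even, square the half-power; if odd, multiply by the base once.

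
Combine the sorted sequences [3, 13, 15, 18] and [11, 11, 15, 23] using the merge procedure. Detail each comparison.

Merging process:

Compare 3 vs 11: take 3 from left. Merged: [3]
Compare 13 vs 11: take 11 from right. Merged: [3, 11]
Compare 13 vs 11: take 11 from right. Merged: [3, 11, 11]
Compare 13 vs 15: take 13 from left. Merged: [3, 11, 11, 13]
Compare 15 vs 15: take 15 from left. Merged: [3, 11, 11, 13, 15]
Compare 18 vs 15: take 15 from right. Merged: [3, 11, 11, 13, 15, 15]
Compare 18 vs 23: take 18 from left. Merged: [3, 11, 11, 13, 15, 15, 18]
Append remaining from right: [23]. Merged: [3, 11, 11, 13, 15, 15, 18, 23]

Final merged array: [3, 11, 11, 13, 15, 15, 18, 23]
Total comparisons: 7

The merged array is [3, 11, 11, 13, 15, 15, 18, 23], requiring 7 comparisons. The merge step runs in O(n) time where n is the total number of elements.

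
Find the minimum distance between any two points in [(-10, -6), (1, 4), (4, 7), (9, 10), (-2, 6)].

Computing all pairwise distances among 5 points:

d((-10, -6), (1, 4)) = 14.8661
d((-10, -6), (4, 7)) = 19.105
d((-10, -6), (9, 10)) = 24.8395
d((-10, -6), (-2, 6)) = 14.4222
d((1, 4), (4, 7)) = 4.2426
d((1, 4), (9, 10)) = 10.0
d((1, 4), (-2, 6)) = 3.6056 <-- minimum
d((4, 7), (9, 10)) = 5.831
d((4, 7), (-2, 6)) = 6.0828
d((9, 10), (-2, 6)) = 11.7047

Closest pair: (1, 4) and (-2, 6) with distance 3.6056

The closest pair is (1, 4) and (-2, 6) with Euclidean distance 3.6056. For 5 points, brute-force pairwise comparison is shown above. For large n, the divide-and-conquer algorithm (sort by x, recurse on halves, check the dividing strip) achieves O(n log n).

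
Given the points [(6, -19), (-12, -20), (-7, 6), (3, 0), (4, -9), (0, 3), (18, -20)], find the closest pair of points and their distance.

Computing all pairwise distances among 7 points:

d((6, -19), (-12, -20)) = 18.0278
d((6, -19), (-7, 6)) = 28.178
d((6, -19), (3, 0)) = 19.2354
d((6, -19), (4, -9)) = 10.198
d((6, -19), (0, 3)) = 22.8035
d((6, -19), (18, -20)) = 12.0416
d((-12, -20), (-7, 6)) = 26.4764
d((-12, -20), (3, 0)) = 25.0
d((-12, -20), (4, -9)) = 19.4165
d((-12, -20), (0, 3)) = 25.9422
d((-12, -20), (18, -20)) = 30.0
d((-7, 6), (3, 0)) = 11.6619
d((-7, 6), (4, -9)) = 18.6011
d((-7, 6), (0, 3)) = 7.6158
d((-7, 6), (18, -20)) = 36.0694
d((3, 0), (4, -9)) = 9.0554
d((3, 0), (0, 3)) = 4.2426 <-- minimum
d((3, 0), (18, -20)) = 25.0
d((4, -9), (0, 3)) = 12.6491
d((4, -9), (18, -20)) = 17.8045
d((0, 3), (18, -20)) = 29.2062

Closest pair: (3, 0) and (0, 3) with distance 4.2426

The closest pair is (3, 0) and (0, 3) with Euclidean distance 4.2426. For 7 points, brute-force pairwise comparison is shown above. For large n, the divide-and-conquer algorithm (sort by x, recurse on halves, check the dividing strip) achieves O(n log n).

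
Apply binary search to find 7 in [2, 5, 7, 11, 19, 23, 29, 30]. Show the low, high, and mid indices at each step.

Binary search for 7 in [2, 5, 7, 11, 19, 23, 29, 30]:

lo=0, hi=7, mid=3, arr[mid]=11 -> 11 > 7, search left half
lo=0, hi=2, mid=1, arr[mid]=5 -> 5 < 7, search right half
lo=2, hi=2, mid=2, arr[mid]=7 -> Found target at index 2!

Binary search finds 7 at index 2 after 3 comparisons. The search repeatedly halves the search space by comparing with the middle element.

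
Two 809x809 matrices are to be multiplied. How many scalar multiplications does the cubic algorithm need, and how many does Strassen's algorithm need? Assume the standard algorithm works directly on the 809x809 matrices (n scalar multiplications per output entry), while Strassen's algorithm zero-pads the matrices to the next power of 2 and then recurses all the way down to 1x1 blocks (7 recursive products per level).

Matrix multiplication for 809x809 matrices:

Strassen's algorithm requires power-of-2 dimensions. Pad 809x809 to 1024x1024 (next power of 2).

Standard algorithm: 809^3 = 529475129 multiplications
Strassen's algorithm: 7^(log2(1024)) = 7^10 = 282475249 multiplications
Savings: 529475129 - 282475249 = 246999880 multiplications

Standard: 529475129 multiplications (809^3). Strassen: 282475249 multiplications (7^10, after padding to 1024x1024). Strassen reduces 8 recursive multiplications to 7 at each level.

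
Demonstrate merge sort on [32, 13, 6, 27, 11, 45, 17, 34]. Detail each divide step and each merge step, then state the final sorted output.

Merge sort trace:

Split: [32, 13, 6, 27, 11, 45, 17, 34] -> [32, 13, 6, 27] and [11, 45, 17, 34]
  Split: [32, 13, 6, 27] -> [32, 13] and [6, 27]
    Split: [32, 13] -> [32] and [13]
    Merge: [32] + [13] -> [13, 32]
    Split: [6, 27] -> [6] and [27]
    Merge: [6] + [27] -> [6, 27]
  Merge: [13, 32] + [6, 27] -> [6, 13, 27, 32]
  Split: [11, 45, 17, 34] -> [11, 45] and [17, 34]
    Split: [11, 45] -> [11] and [45]
    Merge: [11] + [45] -> [11, 45]
    Split: [17, 34] -> [17] and [34]
    Merge: [17] + [34] -> [17, 34]
  Merge: [11, 45] + [17, 34] -> [11, 17, 34, 45]
Merge: [6, 13, 27, 32] + [11, 17, 34, 45] -> [6, 11, 13, 17, 27, 32, 34, 45]

Final sorted array: [6, 11, 13, 17, 27, 32, 34, 45]

The merge sort proceeds by recursively splitting the array and merging sorted halves.
After all merges, the sorted array is [6, 11, 13, 17, 27, 32, 34, 45].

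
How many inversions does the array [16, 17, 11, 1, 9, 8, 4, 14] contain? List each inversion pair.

Finding inversions in [16, 17, 11, 1, 9, 8, 4, 14]:

(0, 2): arr[0]=16 > arr[2]=11
(0, 3): arr[0]=16 > arr[3]=1
(0, 4): arr[0]=16 > arr[4]=9
(0, 5): arr[0]=16 > arr[5]=8
(0, 6): arr[0]=16 > arr[6]=4
(0, 7): arr[0]=16 > arr[7]=14
(1, 2): arr[1]=17 > arr[2]=11
(1, 3): arr[1]=17 > arr[3]=1
(1, 4): arr[1]=17 > arr[4]=9
(1, 5): arr[1]=17 > arr[5]=8
(1, 6): arr[1]=17 > arr[6]=4
(1, 7): arr[1]=17 > arr[7]=14
(2, 3): arr[2]=11 > arr[3]=1
(2, 4): arr[2]=11 > arr[4]=9
(2, 5): arr[2]=11 > arr[5]=8
(2, 6): arr[2]=11 > arr[6]=4
(4, 5): arr[4]=9 > arr[5]=8
(4, 6): arr[4]=9 > arr[6]=4
(5, 6): arr[5]=8 > arr[6]=4

Total inversions: 19

The array has 19 inversion(s): (0,2), (0,3), (0,4), (0,5), (0,6), (0,7), (1,2), (1,3), (1,4), (1,5), (1,6), (1,7), (2,3), (2,4), (2,5), (2,6), (4,5), (4,6), (5,6). Each pair (i,j) satisfies i < j and arr[i] > arr[j].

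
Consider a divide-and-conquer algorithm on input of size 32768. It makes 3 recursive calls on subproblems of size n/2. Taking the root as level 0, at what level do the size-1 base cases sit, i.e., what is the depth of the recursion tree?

For divide and conquer with division factor 2:

Problem sizes at each level:
Level 0: 32768
Level 1: 16384
Level 2: 8192
Level 3: 4096
Level 4: 2048
Level 5: 1024
Level 6: 512
Level 7: 256
Level 8: 128
Level 9: 64
Level 10: 32
Level 11: 16
Level 12: 8
Level 13: 4
Level 14: 2
Level 15: 1

The root is level 0 and the size-1 base case is level 15 (the tree spans levels 0 through 15, i.e. 16 levels counting the root), so the depth is the number of divisions: log_2(32768) = 15

The recursion tree depth is log_2(32768) = 15. At each level, the problem size is divided by 2, so it takes 15 divisions to reduce to a base case of size 1. The algorithm makes 3 recursive calls at each level.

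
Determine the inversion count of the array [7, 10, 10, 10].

Finding inversions in [7, 10, 10, 10]:


Total inversions: 0

The array has 0 inversions. It is already sorted.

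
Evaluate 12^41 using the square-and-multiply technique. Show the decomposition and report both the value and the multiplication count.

Computing 12^41 by squaring (build up from 12^1; each line after the first costs one multiplication):

12^1 = 12
12^2 = (12^1)^2 = 12^2 = 144
12^4 = (12^2)^2 = 144^2 = 20736
12^5 = 12 * 12^4 = 12 * 20736 = 248832
12^10 = (12^5)^2 = 248832^2 = 61917364224
12^20 = (12^10)^2 = 61917364224^2 = 3833759992447475122176
12^40 = (12^20)^2 = 3833759992447475122176^2 = 14697715679690864505827555550150426126974976
12^41 = 12 * 12^40 = 12 * 14697715679690864505827555550150426126974976 = 176372588156290374069930666601805113523699712

Result: 176372588156290374069930666601805113523699712
Multiplications needed: 7 (7 lines after 12^1)

12^41 = 176372588156290374069930666601805113523699712. Using exponentiation by squaring, this requires 7 multiplications. The key idea: if the exponent is even, square the half-power; if odd, multiply by the base once.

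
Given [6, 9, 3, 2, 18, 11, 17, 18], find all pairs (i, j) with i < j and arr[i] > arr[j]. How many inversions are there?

Finding inversions in [6, 9, 3, 2, 18, 11, 17, 18]:

(0, 2): arr[0]=6 > arr[2]=3
(0, 3): arr[0]=6 > arr[3]=2
(1, 2): arr[1]=9 > arr[2]=3
(1, 3): arr[1]=9 > arr[3]=2
(2, 3): arr[2]=3 > arr[3]=2
(4, 5): arr[4]=18 > arr[5]=11
(4, 6): arr[4]=18 > arr[6]=17

Total inversions: 7

The array has 7 inversion(s): (0,2), (0,3), (1,2), (1,3), (2,3), (4,5), (4,6). Each pair (i,j) satisfies i < j and arr[i] > arr[j].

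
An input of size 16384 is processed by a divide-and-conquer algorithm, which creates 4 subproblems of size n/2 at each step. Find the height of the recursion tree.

For divide and conquer with division factor 2:

Problem sizes at each level:
Level 0: 16384
Level 1: 8192
Level 2: 4096
Level 3: 2048
Level 4: 1024
Level 5: 512
Level 6: 256
Level 7: 128
Level 8: 64
Level 9: 32
Level 10: 16
Level 11: 8
Level 12: 4
Level 13: 2
Level 14: 1

The root is level 0 and the size-1 base case is level 14 (the tree spans levels 0 through 14, i.e. 15 levels counting the root), so the depth is the number of divisions: log_2(16384) = 14

The recursion tree depth is log_2(16384) = 14. At each level, the problem size is divided by 2, so it takes 14 divisions to reduce to a base case of size 1. The algorithm makes 4 recursive calls at each level.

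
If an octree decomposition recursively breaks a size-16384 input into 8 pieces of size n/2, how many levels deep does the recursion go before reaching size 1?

For divide and conquer with division factor 2:

Problem sizes at each level:
Level 0: 16384
Level 1: 8192
Level 2: 4096
Level 3: 2048
Level 4: 1024
Level 5: 512
Level 6: 256
Level 7: 128
Level 8: 64
Level 9: 32
Level 10: 16
Level 11: 8
Level 12: 4
Level 13: 2
Level 14: 1

The root is level 0 and the size-1 base case is level 14 (the tree spans levels 0 through 14, i.e. 15 levels counting the root), so the depth is the number of divisions: log_2(16384) = 14

The recursion tree depth is log_2(16384) = 14. At each level, the problem size is divided by 2, so it takes 14 divisions to reduce to a base case of size 1. The algorithm makes 8 recursive calls at each level.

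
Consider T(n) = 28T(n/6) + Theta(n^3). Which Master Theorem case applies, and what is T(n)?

Master Theorem for T(n) = 28T(n/6) + O(n^3):

a = 28, b = 6, c = 3
log_b(a) = log_6(28) = 1.8597

Case 3: c = 3 > log_6(28) = 1.8597
T(n) = O(n^3) = O(n^3)

For T(n) = 28T(n/6) + O(n^3): log_6(28) = 1.8597. This is Case 3 of the Master Theorem (c > log_b(a), work dominated by root), giving O(n^3).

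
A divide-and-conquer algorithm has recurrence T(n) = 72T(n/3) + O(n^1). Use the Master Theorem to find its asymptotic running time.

Master Theorem for T(n) = 72T(n/3) + O(n^1):

a = 72, b = 3, c = 1
log_b(a) = log_3(72) = 3.8928

Case 1: c = 1 < log_3(72) = 3.8928
T(n) = O(n^(log_3 72))

For T(n) = 72T(n/3) + O(n^1): log_3(72) = 3.8928. This is Case 1 of the Master Theorem (c < log_b(a), work dominated by leaves), giving O(n^(log_3 72)).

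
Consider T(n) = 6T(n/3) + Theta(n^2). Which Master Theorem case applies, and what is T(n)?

Master Theorem for T(n) = 6T(n/3) + O(n^2):

a = 6, b = 3, c = 2
log_b(a) = log_3(6) = 1.6309

Case 3: c = 2 > log_3(6) = 1.6309
T(n) = O(n^2) = O(n^2)

For T(n) = 6T(n/3) + O(n^2): log_3(6) = 1.6309. This is Case 3 of the Master Theorem (c > log_b(a), work dominated by root), giving O(n^2).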